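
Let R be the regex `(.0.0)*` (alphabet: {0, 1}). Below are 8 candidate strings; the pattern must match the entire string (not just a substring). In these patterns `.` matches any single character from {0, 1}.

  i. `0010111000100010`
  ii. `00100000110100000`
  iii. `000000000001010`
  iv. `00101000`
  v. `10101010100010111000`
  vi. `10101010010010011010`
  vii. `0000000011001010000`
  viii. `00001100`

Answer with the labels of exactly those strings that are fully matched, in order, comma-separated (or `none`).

iv

i → no match
ii → no match
iii → no match
iv → match
v → no match
vi → no match
vii → no match
viii → no match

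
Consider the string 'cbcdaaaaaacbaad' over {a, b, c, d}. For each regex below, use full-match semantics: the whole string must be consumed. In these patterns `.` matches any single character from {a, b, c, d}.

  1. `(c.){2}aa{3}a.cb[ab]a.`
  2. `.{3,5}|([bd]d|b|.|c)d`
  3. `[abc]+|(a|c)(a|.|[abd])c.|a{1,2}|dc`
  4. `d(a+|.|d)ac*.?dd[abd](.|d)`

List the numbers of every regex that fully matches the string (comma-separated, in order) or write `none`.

1 → match
2 → no match
3 → no match
4 → no match — must start with 'd'

1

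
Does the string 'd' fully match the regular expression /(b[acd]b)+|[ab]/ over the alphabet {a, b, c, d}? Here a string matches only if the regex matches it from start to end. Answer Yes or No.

No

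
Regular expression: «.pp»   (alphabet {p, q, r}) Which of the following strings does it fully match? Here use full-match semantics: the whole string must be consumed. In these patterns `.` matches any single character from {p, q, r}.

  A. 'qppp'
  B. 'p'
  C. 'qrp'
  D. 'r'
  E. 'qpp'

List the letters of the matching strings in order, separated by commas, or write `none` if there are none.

A → no match
B → no match — must end with 'pp'
C → no match — must end with 'pp'
D → no match — must end with 'pp'
E → match

E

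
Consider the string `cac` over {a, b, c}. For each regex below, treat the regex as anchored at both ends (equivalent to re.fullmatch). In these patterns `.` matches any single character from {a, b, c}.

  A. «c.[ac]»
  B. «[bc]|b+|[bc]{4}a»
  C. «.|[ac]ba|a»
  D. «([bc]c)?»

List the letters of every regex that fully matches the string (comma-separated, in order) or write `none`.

A → match
B → no match
C → no match
D → no match

A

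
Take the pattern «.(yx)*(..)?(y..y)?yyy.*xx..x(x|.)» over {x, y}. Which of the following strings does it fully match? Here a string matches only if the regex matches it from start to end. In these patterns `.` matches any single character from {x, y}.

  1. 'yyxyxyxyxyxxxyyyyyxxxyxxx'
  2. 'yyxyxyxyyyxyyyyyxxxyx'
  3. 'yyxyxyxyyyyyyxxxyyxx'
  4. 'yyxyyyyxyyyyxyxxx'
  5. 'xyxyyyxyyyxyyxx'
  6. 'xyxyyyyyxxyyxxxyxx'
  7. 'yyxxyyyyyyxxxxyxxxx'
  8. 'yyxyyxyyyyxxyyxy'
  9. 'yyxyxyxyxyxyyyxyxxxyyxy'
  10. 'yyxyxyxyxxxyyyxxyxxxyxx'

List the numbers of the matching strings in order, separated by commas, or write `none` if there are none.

1, 3, 6, 8, 9, 10

1 → match
2 → no match
3 → match
4 → no match
5 → no match
6 → match
7 → no match
8 → match
9 → match
10 → match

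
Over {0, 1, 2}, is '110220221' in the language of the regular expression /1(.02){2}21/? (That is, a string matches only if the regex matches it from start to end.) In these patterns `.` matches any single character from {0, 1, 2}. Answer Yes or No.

Yes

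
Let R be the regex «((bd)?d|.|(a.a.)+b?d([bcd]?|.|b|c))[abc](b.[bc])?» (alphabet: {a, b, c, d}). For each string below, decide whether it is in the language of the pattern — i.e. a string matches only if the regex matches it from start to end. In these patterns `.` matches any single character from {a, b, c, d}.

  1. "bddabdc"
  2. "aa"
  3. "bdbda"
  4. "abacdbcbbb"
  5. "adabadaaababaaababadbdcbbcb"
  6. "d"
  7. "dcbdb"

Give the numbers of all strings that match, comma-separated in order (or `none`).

1, 2, 4, 5, 7

1 → match
2 → match
3 → no match
4 → match
5 → match
6 → no match
7 → match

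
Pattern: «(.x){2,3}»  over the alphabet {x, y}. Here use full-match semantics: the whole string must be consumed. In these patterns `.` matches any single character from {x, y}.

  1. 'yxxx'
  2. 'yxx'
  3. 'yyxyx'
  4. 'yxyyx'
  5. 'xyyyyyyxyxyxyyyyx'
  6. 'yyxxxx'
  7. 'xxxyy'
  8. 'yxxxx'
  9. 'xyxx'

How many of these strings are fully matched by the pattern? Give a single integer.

1

1 → match
2 → no match
3 → no match
4 → no match
5 → no match
6 → no match
7 → no match — must end with 'x'
8 → no match
9 → no match
Total matched: 1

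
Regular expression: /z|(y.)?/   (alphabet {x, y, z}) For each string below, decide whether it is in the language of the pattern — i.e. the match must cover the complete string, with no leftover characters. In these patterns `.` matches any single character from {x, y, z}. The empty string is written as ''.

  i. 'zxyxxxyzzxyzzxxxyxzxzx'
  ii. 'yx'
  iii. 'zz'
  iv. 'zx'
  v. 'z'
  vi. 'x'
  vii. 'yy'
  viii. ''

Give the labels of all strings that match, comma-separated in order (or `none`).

ii, v, vii, viii

i → no match
ii → match
iii → no match
iv → no match
v → match
vi → no match
vii → match
viii → match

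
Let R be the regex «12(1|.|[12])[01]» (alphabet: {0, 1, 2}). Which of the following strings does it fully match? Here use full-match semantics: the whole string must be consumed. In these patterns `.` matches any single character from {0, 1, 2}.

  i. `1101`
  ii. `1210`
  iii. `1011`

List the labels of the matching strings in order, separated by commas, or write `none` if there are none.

i → no match — must start with `12`
ii → match
iii → no match — must start with `12`

ii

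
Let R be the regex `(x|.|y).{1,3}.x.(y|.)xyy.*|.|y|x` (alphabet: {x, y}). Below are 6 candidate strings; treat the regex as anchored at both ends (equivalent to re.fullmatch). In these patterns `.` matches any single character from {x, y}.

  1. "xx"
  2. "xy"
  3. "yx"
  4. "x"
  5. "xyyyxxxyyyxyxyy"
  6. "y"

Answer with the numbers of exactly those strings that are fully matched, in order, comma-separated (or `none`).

4, 6

1 → no match
2 → no match
3 → no match
4 → match
5 → no match
6 → match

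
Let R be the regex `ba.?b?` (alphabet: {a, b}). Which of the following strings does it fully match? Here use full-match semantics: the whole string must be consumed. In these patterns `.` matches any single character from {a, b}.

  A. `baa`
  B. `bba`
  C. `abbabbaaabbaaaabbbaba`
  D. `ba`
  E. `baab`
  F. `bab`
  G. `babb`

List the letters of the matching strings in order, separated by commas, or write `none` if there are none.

A, D, E, F, G

A → match
B → no match — must start with `ba`
C → no match — must start with `ba`
D → match
E → match
F → match
G → match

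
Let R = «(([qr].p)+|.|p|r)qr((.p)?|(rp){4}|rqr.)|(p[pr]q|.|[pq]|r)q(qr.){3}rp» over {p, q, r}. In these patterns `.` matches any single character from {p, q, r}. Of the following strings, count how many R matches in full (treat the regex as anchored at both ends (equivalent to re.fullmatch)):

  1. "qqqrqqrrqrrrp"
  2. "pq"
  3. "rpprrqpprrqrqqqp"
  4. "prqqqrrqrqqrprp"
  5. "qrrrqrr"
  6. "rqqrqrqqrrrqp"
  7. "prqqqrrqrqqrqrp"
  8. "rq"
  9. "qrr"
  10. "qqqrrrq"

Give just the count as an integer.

3

1 → match
2 → no match
3 → no match
4 → match
5 → no match
6 → no match
7 → match
8 → no match
9 → no match
10 → no match
Total matched: 3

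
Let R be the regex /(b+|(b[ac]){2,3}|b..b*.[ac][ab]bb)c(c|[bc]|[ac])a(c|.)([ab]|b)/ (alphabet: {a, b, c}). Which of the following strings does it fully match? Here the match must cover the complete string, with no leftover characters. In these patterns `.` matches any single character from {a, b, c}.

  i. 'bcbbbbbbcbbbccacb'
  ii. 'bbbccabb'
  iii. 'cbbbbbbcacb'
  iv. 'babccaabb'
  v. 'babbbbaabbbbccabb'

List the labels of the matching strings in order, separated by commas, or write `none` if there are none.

i → match
ii → match
iii → no match — must start with 'b'
iv → match
v → no match

i, ii, iv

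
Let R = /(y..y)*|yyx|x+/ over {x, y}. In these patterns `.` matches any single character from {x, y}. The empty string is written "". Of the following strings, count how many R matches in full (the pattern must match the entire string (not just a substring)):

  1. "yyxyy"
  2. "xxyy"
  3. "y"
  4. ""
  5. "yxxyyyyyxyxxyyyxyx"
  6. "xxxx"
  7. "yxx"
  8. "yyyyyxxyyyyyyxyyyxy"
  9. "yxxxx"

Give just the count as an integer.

2

1. "yyxyy" → no match
2. "xxyy" → no match
3. "y" → no match
4. "" → match
5 → no match
6. "xxxx" → match
7. "yxx" → no match
8 → no match
9. "yxxxx" → no match
Total matched: 2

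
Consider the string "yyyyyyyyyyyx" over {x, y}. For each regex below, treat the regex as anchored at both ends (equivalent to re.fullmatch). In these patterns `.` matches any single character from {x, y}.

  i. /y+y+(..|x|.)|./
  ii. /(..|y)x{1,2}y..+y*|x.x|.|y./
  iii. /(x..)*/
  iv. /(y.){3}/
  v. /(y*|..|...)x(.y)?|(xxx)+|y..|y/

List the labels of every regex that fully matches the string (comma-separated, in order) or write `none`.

i → match
ii → no match
iii → no match
iv → no match
v → match

i, v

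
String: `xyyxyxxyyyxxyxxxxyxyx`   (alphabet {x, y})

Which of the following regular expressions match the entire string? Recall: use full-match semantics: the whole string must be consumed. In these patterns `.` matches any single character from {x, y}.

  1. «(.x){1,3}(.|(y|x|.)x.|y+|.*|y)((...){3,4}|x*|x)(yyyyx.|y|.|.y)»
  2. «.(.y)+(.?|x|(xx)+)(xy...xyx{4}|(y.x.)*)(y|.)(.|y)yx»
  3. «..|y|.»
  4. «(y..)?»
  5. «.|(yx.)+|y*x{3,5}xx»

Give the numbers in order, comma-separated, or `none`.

2

1 → no match
2 → match
3 → no match
4 → no match
5 → no match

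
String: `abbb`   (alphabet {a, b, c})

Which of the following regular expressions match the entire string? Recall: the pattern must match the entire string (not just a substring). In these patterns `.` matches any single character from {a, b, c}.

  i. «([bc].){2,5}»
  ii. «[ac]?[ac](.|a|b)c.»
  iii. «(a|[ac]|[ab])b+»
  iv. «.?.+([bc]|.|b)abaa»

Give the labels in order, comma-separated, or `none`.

iii

i → no match
ii → no match
iii → match
iv → no match — must end with `abaa`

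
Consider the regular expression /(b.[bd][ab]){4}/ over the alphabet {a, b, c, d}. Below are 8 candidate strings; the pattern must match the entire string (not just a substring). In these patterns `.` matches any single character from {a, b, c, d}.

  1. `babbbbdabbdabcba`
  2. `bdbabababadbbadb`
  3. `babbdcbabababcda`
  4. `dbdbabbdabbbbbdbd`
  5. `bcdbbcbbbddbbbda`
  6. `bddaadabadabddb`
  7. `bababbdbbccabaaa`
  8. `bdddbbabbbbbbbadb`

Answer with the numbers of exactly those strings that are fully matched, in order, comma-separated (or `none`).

1 → match
2 → match
3 → no match
4 → no match — must start with `b`
5 → match
6 → no match
7 → no match
8 → no match

1, 2, 5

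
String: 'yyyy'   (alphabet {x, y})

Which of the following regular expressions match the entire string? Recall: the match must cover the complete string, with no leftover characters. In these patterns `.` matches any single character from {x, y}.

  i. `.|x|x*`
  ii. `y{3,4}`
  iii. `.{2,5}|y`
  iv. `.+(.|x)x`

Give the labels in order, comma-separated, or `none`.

i → no match
ii → match
iii → match
iv → no match — must end with 'x'

ii, iii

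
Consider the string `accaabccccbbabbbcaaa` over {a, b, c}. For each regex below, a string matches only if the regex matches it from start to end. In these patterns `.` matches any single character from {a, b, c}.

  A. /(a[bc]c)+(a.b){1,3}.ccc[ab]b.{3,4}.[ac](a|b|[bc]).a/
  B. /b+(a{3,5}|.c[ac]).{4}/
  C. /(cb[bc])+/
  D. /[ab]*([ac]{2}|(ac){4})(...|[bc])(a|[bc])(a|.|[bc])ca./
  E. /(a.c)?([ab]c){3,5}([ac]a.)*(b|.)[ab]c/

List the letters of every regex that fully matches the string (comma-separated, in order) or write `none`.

A → match
B → no match — must start with `b`
C → no match — must start with `cb`
D → no match
E → no match — must end with `c`

A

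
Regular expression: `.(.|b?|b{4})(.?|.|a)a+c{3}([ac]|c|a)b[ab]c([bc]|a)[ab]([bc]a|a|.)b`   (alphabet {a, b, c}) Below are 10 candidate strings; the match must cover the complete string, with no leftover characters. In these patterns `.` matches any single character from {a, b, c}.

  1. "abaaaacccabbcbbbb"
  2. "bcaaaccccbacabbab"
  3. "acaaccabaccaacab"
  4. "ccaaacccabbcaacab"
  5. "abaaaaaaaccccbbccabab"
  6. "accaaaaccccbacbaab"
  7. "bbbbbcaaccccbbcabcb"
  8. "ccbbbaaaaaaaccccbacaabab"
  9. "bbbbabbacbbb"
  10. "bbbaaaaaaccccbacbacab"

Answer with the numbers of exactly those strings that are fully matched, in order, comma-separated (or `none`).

1 → match
2 → match
3 → no match
4 → match
5 → match
6 → match
7 → match
8 → no match
9 → no match
10 → match

1, 2, 4, 5, 6, 7, 10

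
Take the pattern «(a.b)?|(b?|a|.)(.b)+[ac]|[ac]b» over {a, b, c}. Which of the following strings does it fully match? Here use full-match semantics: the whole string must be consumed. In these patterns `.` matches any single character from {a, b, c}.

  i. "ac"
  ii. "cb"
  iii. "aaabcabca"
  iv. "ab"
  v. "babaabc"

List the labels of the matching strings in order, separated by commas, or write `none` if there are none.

i → no match
ii → match
iii → no match
iv → match
v → no match

ii, iv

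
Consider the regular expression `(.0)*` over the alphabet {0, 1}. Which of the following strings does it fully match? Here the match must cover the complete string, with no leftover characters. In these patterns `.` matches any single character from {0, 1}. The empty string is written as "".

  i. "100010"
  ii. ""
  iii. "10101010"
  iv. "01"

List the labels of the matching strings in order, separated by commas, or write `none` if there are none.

i → match
ii → match
iii → match
iv → no match

i, ii, iii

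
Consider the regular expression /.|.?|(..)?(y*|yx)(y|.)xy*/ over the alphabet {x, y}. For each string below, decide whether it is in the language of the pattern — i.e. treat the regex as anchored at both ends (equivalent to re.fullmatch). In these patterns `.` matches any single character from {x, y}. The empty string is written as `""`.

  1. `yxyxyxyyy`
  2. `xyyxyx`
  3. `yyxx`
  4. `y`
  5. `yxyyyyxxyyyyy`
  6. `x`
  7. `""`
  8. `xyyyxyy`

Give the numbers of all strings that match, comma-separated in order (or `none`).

1 → match
2 → match
3 → match
4 → match
5 → match
6 → match
7 → match
8 → match

1, 2, 3, 4, 5, 6, 7, 8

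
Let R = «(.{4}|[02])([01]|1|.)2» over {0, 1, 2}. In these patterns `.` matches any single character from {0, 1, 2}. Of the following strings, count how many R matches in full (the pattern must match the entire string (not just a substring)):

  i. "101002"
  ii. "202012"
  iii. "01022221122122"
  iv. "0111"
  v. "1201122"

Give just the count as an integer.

i → match
ii → match
iii → no match
iv → no match — must end with "2"
v → no match
Total matched: 2

2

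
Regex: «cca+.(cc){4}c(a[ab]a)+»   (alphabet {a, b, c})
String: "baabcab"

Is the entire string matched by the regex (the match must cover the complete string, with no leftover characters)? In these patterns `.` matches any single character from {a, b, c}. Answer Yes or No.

No

Every match must start with "cca", but "baabcab" does not.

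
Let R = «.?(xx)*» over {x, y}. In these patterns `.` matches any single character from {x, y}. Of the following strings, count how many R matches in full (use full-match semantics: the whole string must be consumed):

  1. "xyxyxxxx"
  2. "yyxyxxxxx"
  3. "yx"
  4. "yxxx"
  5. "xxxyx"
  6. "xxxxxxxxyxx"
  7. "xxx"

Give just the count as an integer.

1

1 → no match
2 → no match
3 → no match
4 → no match
5 → no match
6 → no match
7 → match
Total matched: 1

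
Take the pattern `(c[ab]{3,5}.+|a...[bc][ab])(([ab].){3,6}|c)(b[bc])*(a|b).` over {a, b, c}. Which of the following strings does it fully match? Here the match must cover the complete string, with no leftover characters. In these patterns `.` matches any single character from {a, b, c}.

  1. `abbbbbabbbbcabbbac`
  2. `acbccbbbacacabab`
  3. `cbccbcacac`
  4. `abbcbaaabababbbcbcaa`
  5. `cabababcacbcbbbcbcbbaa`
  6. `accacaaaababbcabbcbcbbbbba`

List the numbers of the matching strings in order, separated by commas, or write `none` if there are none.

1 → match
2 → match
3 → no match
4 → match
5 → match
6 → match

1, 2, 4, 5, 6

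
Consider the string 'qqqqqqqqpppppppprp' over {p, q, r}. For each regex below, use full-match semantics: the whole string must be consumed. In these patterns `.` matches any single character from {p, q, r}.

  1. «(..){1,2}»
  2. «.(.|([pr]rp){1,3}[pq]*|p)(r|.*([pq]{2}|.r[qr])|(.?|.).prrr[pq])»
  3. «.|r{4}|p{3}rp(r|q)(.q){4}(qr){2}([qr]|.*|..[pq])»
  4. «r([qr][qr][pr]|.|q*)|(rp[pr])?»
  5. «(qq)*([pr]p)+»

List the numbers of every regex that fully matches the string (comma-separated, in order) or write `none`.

5

1 → no match
2 → no match
3 → no match
4 → no match
5 → match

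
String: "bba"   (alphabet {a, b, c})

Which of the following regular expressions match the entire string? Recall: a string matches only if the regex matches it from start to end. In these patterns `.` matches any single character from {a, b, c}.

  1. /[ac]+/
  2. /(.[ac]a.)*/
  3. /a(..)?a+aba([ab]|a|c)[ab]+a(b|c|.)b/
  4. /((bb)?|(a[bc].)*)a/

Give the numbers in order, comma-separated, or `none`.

1 → no match
2 → no match
3 → no match — must start with "a"
4 → match

4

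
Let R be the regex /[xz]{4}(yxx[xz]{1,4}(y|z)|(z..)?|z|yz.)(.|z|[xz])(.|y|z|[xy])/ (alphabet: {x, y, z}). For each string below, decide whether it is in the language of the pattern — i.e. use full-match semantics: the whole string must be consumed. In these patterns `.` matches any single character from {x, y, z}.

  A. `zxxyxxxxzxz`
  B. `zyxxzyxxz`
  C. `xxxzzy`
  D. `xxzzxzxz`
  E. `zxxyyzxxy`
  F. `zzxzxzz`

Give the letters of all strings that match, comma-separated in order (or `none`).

C

A → no match
B → no match
C → match
D → no match
E → no match
F → no match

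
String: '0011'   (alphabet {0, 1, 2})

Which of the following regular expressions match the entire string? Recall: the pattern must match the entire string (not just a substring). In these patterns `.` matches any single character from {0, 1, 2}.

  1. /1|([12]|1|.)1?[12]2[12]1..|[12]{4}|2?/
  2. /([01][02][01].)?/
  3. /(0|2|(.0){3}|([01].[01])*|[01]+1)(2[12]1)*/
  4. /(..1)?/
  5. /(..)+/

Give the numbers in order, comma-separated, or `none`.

2, 3, 5

1 → no match
2 → match
3 → match
4 → no match
5 → match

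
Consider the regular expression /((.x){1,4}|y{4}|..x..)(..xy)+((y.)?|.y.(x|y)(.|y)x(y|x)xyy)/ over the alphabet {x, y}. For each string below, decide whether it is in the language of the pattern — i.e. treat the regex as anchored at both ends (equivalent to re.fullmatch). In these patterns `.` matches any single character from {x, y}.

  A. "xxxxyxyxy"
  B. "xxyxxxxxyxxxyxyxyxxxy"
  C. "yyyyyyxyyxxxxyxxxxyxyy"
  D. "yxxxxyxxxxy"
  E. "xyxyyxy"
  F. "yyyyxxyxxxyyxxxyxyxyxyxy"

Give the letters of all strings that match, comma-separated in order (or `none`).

A

A → match
B → no match
C → no match
D → no match
E → no match
F → no match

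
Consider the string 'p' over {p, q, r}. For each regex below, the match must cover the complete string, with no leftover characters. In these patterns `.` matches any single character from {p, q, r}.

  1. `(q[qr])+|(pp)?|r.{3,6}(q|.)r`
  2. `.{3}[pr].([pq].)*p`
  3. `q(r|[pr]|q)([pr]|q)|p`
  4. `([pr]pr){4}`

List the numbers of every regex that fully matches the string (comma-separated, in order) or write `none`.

1 → no match
2 → no match
3 → match
4 → no match — must end with 'pr'

3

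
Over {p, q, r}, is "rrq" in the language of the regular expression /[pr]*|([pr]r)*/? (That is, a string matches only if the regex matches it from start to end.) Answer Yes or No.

No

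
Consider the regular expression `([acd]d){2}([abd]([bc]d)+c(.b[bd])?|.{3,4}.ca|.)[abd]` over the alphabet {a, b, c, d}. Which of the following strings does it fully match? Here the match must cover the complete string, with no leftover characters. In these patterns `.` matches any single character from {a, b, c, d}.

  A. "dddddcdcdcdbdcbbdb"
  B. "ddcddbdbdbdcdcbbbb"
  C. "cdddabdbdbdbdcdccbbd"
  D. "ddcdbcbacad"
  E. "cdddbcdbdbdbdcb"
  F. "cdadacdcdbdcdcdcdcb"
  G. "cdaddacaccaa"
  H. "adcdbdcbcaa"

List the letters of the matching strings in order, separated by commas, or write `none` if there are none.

A → match
B → match
C → match
D → match
E → match
F → match
G → match
H → match

A, B, C, D, E, F, G, H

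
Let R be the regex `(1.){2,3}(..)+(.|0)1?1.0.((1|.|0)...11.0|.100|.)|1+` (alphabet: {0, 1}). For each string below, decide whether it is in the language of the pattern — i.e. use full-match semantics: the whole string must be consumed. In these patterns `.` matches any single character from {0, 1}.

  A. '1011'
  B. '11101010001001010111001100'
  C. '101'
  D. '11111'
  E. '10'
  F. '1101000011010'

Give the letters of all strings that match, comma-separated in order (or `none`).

A → no match
B → match
C → no match
D → match
E → no match
F → no match

B, D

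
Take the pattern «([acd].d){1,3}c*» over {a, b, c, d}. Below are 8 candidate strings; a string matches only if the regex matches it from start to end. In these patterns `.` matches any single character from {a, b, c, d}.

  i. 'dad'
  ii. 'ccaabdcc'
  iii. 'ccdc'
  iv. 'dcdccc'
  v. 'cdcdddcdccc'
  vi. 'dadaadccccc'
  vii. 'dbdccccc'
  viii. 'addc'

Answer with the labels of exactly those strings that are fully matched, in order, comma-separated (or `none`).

i, iii, iv, vi, vii, viii

i → match
ii → no match
iii → match
iv → match
v → no match
vi → match
vii → match
viii → match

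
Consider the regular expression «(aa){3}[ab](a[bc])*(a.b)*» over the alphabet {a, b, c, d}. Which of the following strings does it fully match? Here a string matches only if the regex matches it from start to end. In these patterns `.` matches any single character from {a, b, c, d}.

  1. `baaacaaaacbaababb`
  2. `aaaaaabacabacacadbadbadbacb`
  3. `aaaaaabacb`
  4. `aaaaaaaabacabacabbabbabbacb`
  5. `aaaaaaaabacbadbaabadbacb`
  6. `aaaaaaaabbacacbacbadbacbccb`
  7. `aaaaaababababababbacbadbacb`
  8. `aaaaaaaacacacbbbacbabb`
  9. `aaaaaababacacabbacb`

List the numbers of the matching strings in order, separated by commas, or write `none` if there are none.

2, 3, 4, 5, 7, 9

1 → no match — must start with `aa`
2 → match
3 → match
4 → match
5 → match
6 → no match
7 → match
8 → no match
9 → match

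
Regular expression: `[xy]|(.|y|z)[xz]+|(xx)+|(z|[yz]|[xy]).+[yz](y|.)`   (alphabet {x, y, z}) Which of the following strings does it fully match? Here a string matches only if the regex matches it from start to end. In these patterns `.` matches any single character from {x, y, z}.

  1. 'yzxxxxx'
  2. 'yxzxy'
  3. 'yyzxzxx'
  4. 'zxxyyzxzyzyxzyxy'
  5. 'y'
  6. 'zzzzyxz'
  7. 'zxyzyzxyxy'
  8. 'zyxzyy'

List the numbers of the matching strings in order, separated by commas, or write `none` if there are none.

1 → match
2 → no match
3 → no match
4 → no match
5 → match
6 → no match
7 → no match
8 → match

1, 5, 8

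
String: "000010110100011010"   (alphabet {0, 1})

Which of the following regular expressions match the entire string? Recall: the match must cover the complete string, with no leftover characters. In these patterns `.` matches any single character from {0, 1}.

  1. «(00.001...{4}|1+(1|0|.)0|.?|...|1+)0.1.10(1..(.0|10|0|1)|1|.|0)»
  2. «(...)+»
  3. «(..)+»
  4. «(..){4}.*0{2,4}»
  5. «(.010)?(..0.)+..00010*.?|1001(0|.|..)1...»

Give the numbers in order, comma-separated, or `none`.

2, 3

1 → no match
2 → match
3 → match
4 → no match
5 → no match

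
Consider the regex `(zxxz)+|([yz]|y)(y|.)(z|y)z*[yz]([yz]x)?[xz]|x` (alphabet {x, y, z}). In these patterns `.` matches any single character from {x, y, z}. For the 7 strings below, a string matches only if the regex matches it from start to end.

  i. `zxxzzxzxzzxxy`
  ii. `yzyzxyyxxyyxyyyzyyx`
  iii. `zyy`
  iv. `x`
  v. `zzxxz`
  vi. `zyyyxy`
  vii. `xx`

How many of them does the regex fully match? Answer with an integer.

1

i → no match
ii → no match
iii → no match
iv → match
v → no match
vi → no match
vii → no match
Total matched: 1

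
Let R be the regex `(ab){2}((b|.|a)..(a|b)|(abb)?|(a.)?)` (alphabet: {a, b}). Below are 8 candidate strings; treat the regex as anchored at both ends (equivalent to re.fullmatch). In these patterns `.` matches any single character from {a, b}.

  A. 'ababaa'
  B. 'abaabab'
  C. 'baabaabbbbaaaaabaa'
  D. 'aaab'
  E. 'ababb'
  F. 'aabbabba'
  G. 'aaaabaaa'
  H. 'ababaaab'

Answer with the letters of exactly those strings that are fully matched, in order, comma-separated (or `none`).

A → match
B → no match
C → no match — must start with 'ab'
D → no match — must start with 'ab'
E → no match
F → no match — must start with 'ab'
G → no match — must start with 'ab'
H → match

A, H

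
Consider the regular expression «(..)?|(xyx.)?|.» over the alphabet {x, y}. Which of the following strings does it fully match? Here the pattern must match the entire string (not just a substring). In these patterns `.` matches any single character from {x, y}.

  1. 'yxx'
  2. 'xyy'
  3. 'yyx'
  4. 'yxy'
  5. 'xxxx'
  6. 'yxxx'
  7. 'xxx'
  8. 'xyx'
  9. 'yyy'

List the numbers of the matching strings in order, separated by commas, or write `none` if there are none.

1 → no match
2 → no match
3 → no match
4 → no match
5 → no match
6 → no match
7 → no match
8 → no match
9 → no match

none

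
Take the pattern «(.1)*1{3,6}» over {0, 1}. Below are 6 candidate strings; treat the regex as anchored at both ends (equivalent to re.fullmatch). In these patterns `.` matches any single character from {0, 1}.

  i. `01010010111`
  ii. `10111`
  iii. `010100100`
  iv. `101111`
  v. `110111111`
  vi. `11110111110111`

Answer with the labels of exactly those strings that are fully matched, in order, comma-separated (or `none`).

i. `01010010111` → no match
ii. `10111` → no match
iii. `010100100` → no match — must end with `1`
iv. `101111` → no match
v. `110111111` → match
vi → no match

v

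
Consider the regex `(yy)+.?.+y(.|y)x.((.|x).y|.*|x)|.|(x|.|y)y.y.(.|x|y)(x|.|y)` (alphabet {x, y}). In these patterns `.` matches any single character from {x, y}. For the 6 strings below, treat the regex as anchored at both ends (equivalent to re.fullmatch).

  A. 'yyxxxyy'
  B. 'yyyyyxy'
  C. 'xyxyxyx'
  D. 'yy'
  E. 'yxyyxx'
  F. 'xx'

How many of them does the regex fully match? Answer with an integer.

A → no match
B → match
C → match
D → no match
E → no match
F → no match
Total matched: 2

2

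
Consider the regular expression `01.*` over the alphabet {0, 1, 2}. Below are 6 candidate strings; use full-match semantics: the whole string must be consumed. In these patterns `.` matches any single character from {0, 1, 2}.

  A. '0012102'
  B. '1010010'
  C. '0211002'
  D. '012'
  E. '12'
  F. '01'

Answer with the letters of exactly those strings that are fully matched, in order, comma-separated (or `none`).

A. '0012102' → no match — must start with '01'
B. '1010010' → no match — must start with '01'
C. '0211002' → no match — must start with '01'
D. '012' → match
E. '12' → no match — must start with '01'
F. '01' → match

D, F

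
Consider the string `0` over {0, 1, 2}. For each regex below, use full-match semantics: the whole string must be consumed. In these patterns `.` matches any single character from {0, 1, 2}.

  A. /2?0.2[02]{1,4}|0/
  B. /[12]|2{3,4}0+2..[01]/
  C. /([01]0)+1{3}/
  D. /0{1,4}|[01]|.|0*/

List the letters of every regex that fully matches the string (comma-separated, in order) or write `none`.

A → match
B → no match
C → no match — must end with `1`
D → match

A, D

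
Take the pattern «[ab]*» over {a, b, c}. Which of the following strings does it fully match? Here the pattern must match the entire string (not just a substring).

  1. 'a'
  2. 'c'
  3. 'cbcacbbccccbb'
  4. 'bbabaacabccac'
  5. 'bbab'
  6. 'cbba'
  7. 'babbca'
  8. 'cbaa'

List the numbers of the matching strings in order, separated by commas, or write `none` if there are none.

1, 5

1. 'a' → match
2. 'c' → no match
3 → no match
4 → no match
5. 'bbab' → match
6. 'cbba' → no match
7. 'babbca' → no match
8. 'cbaa' → no match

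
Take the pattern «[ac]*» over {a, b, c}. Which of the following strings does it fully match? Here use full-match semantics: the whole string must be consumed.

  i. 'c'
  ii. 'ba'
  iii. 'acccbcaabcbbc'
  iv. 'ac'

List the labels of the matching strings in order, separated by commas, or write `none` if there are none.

i. 'c' → match
ii. 'ba' → no match
iii → no match
iv. 'ac' → match

i, iv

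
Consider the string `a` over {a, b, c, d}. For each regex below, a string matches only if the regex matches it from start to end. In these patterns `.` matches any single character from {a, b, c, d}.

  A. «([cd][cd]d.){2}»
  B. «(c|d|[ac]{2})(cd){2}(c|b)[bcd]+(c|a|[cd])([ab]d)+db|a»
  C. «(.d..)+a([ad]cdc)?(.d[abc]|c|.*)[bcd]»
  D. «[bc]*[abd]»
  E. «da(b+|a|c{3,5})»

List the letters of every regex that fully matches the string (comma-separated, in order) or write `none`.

B, D

A → no match
B → match
C → no match
D → match
E → no match — must start with `da`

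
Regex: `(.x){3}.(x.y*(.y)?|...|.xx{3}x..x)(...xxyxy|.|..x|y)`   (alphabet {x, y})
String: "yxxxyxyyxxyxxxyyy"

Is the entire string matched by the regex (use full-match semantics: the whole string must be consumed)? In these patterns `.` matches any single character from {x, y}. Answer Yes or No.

No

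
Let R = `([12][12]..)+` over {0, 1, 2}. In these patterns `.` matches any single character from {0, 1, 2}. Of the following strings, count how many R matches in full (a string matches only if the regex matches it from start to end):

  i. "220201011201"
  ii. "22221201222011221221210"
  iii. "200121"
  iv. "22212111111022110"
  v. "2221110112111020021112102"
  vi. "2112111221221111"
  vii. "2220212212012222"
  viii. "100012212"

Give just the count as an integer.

i. "220201011201" → no match
ii → no match
iii. "200121" → no match
iv → no match
v → no match
vi → match
vii → match
viii. "100012212" → no match
Total matched: 2

2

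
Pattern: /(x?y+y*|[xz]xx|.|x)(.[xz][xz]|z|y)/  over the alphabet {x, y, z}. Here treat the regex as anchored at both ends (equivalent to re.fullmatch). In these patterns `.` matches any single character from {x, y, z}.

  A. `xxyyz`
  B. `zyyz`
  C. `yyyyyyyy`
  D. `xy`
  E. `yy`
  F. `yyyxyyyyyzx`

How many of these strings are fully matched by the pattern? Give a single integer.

3

A → no match
B → no match
C → match
D → match
E → match
F → no match
Total matched: 3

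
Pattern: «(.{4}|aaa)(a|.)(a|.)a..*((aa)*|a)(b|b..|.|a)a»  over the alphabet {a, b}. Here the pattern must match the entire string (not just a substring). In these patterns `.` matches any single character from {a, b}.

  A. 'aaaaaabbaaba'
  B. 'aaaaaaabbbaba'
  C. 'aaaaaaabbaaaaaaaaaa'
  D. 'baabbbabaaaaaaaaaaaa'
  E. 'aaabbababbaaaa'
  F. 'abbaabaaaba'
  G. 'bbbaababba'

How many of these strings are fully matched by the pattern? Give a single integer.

7

A → match
B → match
C → match
D → match
E → match
F → match
G → match
Total matched: 7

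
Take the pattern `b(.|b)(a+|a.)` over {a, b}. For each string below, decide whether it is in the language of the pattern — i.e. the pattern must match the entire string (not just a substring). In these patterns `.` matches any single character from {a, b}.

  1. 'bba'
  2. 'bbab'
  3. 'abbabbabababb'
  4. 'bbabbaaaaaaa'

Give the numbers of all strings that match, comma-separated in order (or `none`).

1 → match
2 → match
3 → no match — must start with 'b'
4 → no match

1, 2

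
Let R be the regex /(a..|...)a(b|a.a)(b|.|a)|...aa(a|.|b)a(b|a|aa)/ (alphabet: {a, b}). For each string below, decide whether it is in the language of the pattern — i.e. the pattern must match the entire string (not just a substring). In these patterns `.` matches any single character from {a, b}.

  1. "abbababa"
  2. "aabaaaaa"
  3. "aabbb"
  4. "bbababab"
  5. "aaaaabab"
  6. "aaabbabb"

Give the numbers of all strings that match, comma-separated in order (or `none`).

2, 5

1 → no match
2 → match
3 → no match
4 → no match
5 → match
6 → no match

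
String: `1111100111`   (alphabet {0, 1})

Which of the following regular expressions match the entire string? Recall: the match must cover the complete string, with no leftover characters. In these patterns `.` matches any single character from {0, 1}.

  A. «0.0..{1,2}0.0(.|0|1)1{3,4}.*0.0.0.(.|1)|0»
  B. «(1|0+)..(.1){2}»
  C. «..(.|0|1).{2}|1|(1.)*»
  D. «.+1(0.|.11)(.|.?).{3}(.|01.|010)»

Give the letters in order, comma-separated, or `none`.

A → no match — must start with `0`
B → no match
C → no match
D → match

D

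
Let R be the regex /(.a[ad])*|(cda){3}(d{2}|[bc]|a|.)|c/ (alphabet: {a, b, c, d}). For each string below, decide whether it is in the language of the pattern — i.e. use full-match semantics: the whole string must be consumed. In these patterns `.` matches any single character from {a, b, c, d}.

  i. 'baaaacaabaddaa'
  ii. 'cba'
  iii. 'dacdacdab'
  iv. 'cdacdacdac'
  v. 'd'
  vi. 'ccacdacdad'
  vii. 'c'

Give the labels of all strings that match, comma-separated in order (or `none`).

iv, vii

i → no match
ii → no match
iii → no match
iv → match
v → no match
vi → no match
vii → match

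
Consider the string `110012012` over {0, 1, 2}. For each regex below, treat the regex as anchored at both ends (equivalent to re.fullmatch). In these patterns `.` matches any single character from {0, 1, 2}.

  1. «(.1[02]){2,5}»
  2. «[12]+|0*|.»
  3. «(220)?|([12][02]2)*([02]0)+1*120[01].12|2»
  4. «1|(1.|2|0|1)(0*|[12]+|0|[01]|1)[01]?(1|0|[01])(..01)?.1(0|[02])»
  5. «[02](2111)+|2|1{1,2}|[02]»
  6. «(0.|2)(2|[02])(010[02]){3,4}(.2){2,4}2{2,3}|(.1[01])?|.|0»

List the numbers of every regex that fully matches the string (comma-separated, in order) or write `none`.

1

1 → match
2 → no match
3 → no match
4 → no match
5 → no match
6 → no match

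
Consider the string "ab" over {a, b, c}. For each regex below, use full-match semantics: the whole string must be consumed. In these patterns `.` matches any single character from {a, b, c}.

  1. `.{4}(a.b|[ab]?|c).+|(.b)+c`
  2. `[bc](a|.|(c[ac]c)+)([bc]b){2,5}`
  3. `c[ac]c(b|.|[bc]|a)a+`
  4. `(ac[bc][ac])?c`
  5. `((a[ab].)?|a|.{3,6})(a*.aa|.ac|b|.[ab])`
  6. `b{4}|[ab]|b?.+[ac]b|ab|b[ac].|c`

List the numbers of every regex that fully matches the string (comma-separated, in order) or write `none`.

5, 6

1 → no match
2 → no match
3 → no match — must start with "c"
4 → no match — must end with "c"
5 → match
6 → match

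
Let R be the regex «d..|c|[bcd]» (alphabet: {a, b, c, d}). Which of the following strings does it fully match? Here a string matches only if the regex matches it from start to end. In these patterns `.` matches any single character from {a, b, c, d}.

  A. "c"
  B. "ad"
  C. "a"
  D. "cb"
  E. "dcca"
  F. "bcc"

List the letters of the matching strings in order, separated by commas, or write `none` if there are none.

A

A. "c" → match
B. "ad" → no match
C. "a" → no match
D. "cb" → no match
E. "dcca" → no match
F. "bcc" → no match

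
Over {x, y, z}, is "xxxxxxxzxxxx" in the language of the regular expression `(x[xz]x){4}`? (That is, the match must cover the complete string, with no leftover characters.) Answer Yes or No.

Yes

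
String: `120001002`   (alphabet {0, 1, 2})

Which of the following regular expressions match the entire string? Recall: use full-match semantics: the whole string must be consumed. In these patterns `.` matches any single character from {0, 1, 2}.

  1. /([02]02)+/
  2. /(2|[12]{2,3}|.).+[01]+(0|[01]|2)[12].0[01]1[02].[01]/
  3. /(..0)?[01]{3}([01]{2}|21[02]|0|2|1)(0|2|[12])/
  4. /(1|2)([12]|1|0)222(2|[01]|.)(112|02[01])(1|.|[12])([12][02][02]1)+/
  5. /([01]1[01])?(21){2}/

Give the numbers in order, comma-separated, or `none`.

1 → no match
2 → no match
3 → match
4 → no match — must end with `1`
5 → no match — must end with `21`

3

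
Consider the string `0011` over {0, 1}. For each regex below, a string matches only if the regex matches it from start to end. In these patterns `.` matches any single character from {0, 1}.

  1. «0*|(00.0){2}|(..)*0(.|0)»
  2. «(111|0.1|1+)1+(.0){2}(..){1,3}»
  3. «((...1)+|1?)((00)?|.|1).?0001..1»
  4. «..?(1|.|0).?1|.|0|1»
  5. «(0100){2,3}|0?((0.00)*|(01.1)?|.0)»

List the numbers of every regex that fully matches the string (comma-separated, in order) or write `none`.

4

1 → no match
2 → no match
3 → no match
4 → match
5 → no match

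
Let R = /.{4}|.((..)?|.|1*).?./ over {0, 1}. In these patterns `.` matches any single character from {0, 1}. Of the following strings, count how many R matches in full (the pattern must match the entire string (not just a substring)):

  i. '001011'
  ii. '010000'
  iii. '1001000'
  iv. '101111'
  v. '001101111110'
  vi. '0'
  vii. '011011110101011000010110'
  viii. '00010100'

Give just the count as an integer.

0

i → no match
ii → no match
iii → no match
iv → no match
v → no match
vi → no match
vii → no match
viii → no match
Total matched: 0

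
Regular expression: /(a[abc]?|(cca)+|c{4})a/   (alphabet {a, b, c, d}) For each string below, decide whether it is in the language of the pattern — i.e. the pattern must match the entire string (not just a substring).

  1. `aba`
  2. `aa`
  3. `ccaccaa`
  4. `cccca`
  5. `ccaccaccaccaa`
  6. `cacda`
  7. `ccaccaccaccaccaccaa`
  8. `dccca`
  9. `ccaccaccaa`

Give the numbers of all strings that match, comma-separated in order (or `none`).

1 → match
2 → match
3 → match
4 → match
5 → match
6 → no match
7 → match
8 → no match
9 → match

1, 2, 3, 4, 5, 7, 9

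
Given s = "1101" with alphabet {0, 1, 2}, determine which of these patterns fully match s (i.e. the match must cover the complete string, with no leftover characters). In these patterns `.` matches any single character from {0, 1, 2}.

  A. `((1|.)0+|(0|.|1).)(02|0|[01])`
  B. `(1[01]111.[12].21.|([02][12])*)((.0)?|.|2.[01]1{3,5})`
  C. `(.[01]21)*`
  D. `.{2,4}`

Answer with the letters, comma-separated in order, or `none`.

D

A → no match
B → no match
C → no match
D → match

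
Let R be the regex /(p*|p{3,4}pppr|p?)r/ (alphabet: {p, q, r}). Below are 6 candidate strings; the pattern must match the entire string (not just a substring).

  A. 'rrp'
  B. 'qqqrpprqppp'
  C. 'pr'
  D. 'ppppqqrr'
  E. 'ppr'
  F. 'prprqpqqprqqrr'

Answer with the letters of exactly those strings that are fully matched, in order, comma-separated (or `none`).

A → no match — must end with 'r'
B → no match — must end with 'r'
C → match
D → no match
E → match
F → no match

C, E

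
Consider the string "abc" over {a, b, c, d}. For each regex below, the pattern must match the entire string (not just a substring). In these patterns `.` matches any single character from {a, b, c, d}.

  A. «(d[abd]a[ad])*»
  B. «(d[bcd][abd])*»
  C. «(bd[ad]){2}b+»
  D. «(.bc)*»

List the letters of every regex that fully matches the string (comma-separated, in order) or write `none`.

A → no match
B → no match
C → no match — must start with "bd"
D → match

D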